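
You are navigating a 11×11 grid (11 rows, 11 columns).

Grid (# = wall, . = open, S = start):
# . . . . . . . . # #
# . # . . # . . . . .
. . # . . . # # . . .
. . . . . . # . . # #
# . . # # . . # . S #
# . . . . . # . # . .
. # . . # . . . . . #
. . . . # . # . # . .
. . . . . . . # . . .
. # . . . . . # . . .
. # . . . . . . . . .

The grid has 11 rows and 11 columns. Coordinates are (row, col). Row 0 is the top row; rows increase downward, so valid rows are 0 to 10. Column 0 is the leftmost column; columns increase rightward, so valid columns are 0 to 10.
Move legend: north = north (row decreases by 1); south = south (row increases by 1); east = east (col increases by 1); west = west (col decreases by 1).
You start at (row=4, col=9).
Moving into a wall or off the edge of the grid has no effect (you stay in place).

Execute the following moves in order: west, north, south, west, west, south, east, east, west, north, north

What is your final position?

Answer: Final position: (row=2, col=8)

Derivation:
Start: (row=4, col=9)
  west (west): (row=4, col=9) -> (row=4, col=8)
  north (north): (row=4, col=8) -> (row=3, col=8)
  south (south): (row=3, col=8) -> (row=4, col=8)
  west (west): blocked, stay at (row=4, col=8)
  west (west): blocked, stay at (row=4, col=8)
  south (south): blocked, stay at (row=4, col=8)
  east (east): (row=4, col=8) -> (row=4, col=9)
  east (east): blocked, stay at (row=4, col=9)
  west (west): (row=4, col=9) -> (row=4, col=8)
  north (north): (row=4, col=8) -> (row=3, col=8)
  north (north): (row=3, col=8) -> (row=2, col=8)
Final: (row=2, col=8)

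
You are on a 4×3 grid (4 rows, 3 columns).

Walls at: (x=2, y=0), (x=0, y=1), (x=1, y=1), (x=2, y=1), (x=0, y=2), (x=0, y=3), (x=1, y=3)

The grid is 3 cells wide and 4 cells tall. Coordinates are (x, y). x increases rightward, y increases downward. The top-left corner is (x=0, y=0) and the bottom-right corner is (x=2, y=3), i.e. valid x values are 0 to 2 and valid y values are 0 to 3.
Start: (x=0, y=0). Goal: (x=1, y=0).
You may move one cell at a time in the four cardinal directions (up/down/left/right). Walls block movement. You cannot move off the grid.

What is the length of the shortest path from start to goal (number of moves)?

Answer: Shortest path length: 1

Derivation:
BFS from (x=0, y=0) until reaching (x=1, y=0):
  Distance 0: (x=0, y=0)
  Distance 1: (x=1, y=0)  <- goal reached here
One shortest path (1 moves): (x=0, y=0) -> (x=1, y=0)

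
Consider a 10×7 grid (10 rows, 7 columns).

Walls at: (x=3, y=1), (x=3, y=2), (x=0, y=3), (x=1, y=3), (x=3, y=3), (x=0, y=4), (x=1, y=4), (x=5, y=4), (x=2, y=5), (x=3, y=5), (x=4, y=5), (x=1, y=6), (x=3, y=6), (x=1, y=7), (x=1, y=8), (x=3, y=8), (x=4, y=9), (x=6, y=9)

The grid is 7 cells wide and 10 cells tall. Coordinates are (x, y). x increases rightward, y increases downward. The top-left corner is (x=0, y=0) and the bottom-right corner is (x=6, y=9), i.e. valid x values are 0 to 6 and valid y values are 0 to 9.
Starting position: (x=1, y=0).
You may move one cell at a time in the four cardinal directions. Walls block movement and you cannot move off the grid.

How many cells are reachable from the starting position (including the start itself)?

BFS flood-fill from (x=1, y=0):
  Distance 0: (x=1, y=0)
  Distance 1: (x=0, y=0), (x=2, y=0), (x=1, y=1)
  Distance 2: (x=3, y=0), (x=0, y=1), (x=2, y=1), (x=1, y=2)
  Distance 3: (x=4, y=0), (x=0, y=2), (x=2, y=2)
  Distance 4: (x=5, y=0), (x=4, y=1), (x=2, y=3)
  Distance 5: (x=6, y=0), (x=5, y=1), (x=4, y=2), (x=2, y=4)
  Distance 6: (x=6, y=1), (x=5, y=2), (x=4, y=3), (x=3, y=4)
  Distance 7: (x=6, y=2), (x=5, y=3), (x=4, y=4)
  Distance 8: (x=6, y=3)
  Distance 9: (x=6, y=4)
  Distance 10: (x=6, y=5)
  Distance 11: (x=5, y=5), (x=6, y=6)
  Distance 12: (x=5, y=6), (x=6, y=7)
  Distance 13: (x=4, y=6), (x=5, y=7), (x=6, y=8)
  Distance 14: (x=4, y=7), (x=5, y=8)
  Distance 15: (x=3, y=7), (x=4, y=8), (x=5, y=9)
  Distance 16: (x=2, y=7)
  Distance 17: (x=2, y=6), (x=2, y=8)
  Distance 18: (x=2, y=9)
  Distance 19: (x=1, y=9), (x=3, y=9)
  Distance 20: (x=0, y=9)
  Distance 21: (x=0, y=8)
  Distance 22: (x=0, y=7)
  Distance 23: (x=0, y=6)
  Distance 24: (x=0, y=5)
  Distance 25: (x=1, y=5)
Total reachable: 52 (grid has 52 open cells total)

Answer: Reachable cells: 52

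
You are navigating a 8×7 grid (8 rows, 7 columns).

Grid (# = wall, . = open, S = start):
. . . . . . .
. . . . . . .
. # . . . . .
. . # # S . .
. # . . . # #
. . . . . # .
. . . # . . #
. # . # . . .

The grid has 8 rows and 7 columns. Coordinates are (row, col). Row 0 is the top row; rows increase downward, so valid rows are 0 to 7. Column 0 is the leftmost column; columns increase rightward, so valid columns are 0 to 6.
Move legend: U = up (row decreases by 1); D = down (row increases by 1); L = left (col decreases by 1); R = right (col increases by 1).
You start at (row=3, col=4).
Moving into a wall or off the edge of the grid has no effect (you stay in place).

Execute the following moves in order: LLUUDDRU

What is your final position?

Start: (row=3, col=4)
  L (left): blocked, stay at (row=3, col=4)
  L (left): blocked, stay at (row=3, col=4)
  U (up): (row=3, col=4) -> (row=2, col=4)
  U (up): (row=2, col=4) -> (row=1, col=4)
  D (down): (row=1, col=4) -> (row=2, col=4)
  D (down): (row=2, col=4) -> (row=3, col=4)
  R (right): (row=3, col=4) -> (row=3, col=5)
  U (up): (row=3, col=5) -> (row=2, col=5)
Final: (row=2, col=5)

Answer: Final position: (row=2, col=5)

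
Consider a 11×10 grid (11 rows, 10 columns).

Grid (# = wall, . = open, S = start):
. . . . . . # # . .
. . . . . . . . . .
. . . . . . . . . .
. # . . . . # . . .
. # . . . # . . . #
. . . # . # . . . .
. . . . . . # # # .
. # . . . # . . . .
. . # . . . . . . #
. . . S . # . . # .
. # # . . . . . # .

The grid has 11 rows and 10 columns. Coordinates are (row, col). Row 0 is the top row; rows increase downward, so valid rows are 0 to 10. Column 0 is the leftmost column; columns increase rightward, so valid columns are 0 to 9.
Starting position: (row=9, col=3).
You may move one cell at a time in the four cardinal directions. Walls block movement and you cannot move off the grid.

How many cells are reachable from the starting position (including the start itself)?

BFS flood-fill from (row=9, col=3):
  Distance 0: (row=9, col=3)
  Distance 1: (row=8, col=3), (row=9, col=2), (row=9, col=4), (row=10, col=3)
  Distance 2: (row=7, col=3), (row=8, col=4), (row=9, col=1), (row=10, col=4)
  Distance 3: (row=6, col=3), (row=7, col=2), (row=7, col=4), (row=8, col=1), (row=8, col=5), (row=9, col=0), (row=10, col=5)
  Distance 4: (row=6, col=2), (row=6, col=4), (row=8, col=0), (row=8, col=6), (row=10, col=0), (row=10, col=6)
  Distance 5: (row=5, col=2), (row=5, col=4), (row=6, col=1), (row=6, col=5), (row=7, col=0), (row=7, col=6), (row=8, col=7), (row=9, col=6), (row=10, col=7)
  Distance 6: (row=4, col=2), (row=4, col=4), (row=5, col=1), (row=6, col=0), (row=7, col=7), (row=8, col=8), (row=9, col=7)
  Distance 7: (row=3, col=2), (row=3, col=4), (row=4, col=3), (row=5, col=0), (row=7, col=8)
  Distance 8: (row=2, col=2), (row=2, col=4), (row=3, col=3), (row=3, col=5), (row=4, col=0), (row=7, col=9)
  Distance 9: (row=1, col=2), (row=1, col=4), (row=2, col=1), (row=2, col=3), (row=2, col=5), (row=3, col=0), (row=6, col=9)
  Distance 10: (row=0, col=2), (row=0, col=4), (row=1, col=1), (row=1, col=3), (row=1, col=5), (row=2, col=0), (row=2, col=6), (row=5, col=9)
  Distance 11: (row=0, col=1), (row=0, col=3), (row=0, col=5), (row=1, col=0), (row=1, col=6), (row=2, col=7), (row=5, col=8)
  Distance 12: (row=0, col=0), (row=1, col=7), (row=2, col=8), (row=3, col=7), (row=4, col=8), (row=5, col=7)
  Distance 13: (row=1, col=8), (row=2, col=9), (row=3, col=8), (row=4, col=7), (row=5, col=6)
  Distance 14: (row=0, col=8), (row=1, col=9), (row=3, col=9), (row=4, col=6)
  Distance 15: (row=0, col=9)
Total reachable: 87 (grid has 89 open cells total)

Answer: Reachable cells: 87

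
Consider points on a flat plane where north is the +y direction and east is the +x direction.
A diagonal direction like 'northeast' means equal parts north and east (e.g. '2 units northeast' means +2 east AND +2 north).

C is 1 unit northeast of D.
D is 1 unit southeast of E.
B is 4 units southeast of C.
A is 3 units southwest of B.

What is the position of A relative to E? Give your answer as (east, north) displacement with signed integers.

Place E at the origin (east=0, north=0).
  D is 1 unit southeast of E: delta (east=+1, north=-1); D at (east=1, north=-1).
  C is 1 unit northeast of D: delta (east=+1, north=+1); C at (east=2, north=0).
  B is 4 units southeast of C: delta (east=+4, north=-4); B at (east=6, north=-4).
  A is 3 units southwest of B: delta (east=-3, north=-3); A at (east=3, north=-7).
Therefore A relative to E: (east=3, north=-7).

Answer: A is at (east=3, north=-7) relative to E.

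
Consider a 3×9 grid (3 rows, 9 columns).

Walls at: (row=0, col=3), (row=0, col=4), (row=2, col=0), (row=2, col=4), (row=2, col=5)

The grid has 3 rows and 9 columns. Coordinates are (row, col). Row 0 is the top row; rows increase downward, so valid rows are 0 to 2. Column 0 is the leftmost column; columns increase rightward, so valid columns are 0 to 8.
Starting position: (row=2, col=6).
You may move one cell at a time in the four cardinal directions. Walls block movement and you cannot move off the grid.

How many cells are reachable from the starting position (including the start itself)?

BFS flood-fill from (row=2, col=6):
  Distance 0: (row=2, col=6)
  Distance 1: (row=1, col=6), (row=2, col=7)
  Distance 2: (row=0, col=6), (row=1, col=5), (row=1, col=7), (row=2, col=8)
  Distance 3: (row=0, col=5), (row=0, col=7), (row=1, col=4), (row=1, col=8)
  Distance 4: (row=0, col=8), (row=1, col=3)
  Distance 5: (row=1, col=2), (row=2, col=3)
  Distance 6: (row=0, col=2), (row=1, col=1), (row=2, col=2)
  Distance 7: (row=0, col=1), (row=1, col=0), (row=2, col=1)
  Distance 8: (row=0, col=0)
Total reachable: 22 (grid has 22 open cells total)

Answer: Reachable cells: 22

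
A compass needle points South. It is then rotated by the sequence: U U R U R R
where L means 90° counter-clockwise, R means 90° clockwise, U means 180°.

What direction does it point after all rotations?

Answer: Final heading: West

Derivation:
Start: South
  U (U-turn (180°)) -> North
  U (U-turn (180°)) -> South
  R (right (90° clockwise)) -> West
  U (U-turn (180°)) -> East
  R (right (90° clockwise)) -> South
  R (right (90° clockwise)) -> West
Final: West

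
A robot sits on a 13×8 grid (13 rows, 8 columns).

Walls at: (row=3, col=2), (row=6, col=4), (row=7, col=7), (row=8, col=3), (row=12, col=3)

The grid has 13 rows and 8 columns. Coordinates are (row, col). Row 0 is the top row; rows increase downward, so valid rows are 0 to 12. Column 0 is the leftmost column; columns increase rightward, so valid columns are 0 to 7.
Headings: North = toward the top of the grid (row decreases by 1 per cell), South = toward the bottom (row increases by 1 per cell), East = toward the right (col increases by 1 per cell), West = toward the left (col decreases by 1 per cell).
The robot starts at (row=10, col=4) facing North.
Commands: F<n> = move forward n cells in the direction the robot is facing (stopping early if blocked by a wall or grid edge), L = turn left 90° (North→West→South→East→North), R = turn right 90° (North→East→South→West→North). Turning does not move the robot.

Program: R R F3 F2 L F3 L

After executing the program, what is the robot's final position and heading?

Answer: Final position: (row=12, col=7), facing North

Derivation:
Start: (row=10, col=4), facing North
  R: turn right, now facing East
  R: turn right, now facing South
  F3: move forward 2/3 (blocked), now at (row=12, col=4)
  F2: move forward 0/2 (blocked), now at (row=12, col=4)
  L: turn left, now facing East
  F3: move forward 3, now at (row=12, col=7)
  L: turn left, now facing North
Final: (row=12, col=7), facing North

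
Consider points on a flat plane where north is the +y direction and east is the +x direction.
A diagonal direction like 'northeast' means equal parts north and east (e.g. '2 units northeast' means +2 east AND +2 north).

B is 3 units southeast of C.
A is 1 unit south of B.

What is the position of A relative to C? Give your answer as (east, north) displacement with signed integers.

Answer: A is at (east=3, north=-4) relative to C.

Derivation:
Place C at the origin (east=0, north=0).
  B is 3 units southeast of C: delta (east=+3, north=-3); B at (east=3, north=-3).
  A is 1 unit south of B: delta (east=+0, north=-1); A at (east=3, north=-4).
Therefore A relative to C: (east=3, north=-4).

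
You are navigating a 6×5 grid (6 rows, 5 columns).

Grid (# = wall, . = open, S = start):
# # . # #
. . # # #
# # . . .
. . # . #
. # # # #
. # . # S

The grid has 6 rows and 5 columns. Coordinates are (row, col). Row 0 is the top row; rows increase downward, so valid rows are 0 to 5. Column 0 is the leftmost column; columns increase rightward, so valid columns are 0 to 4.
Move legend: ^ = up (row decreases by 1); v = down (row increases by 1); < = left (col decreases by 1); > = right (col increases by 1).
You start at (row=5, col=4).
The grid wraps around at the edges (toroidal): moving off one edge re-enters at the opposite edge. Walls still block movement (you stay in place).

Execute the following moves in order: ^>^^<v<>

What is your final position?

Start: (row=5, col=4)
  ^ (up): blocked, stay at (row=5, col=4)
  > (right): (row=5, col=4) -> (row=5, col=0)
  ^ (up): (row=5, col=0) -> (row=4, col=0)
  ^ (up): (row=4, col=0) -> (row=3, col=0)
  < (left): blocked, stay at (row=3, col=0)
  v (down): (row=3, col=0) -> (row=4, col=0)
  < (left): blocked, stay at (row=4, col=0)
  > (right): blocked, stay at (row=4, col=0)
Final: (row=4, col=0)

Answer: Final position: (row=4, col=0)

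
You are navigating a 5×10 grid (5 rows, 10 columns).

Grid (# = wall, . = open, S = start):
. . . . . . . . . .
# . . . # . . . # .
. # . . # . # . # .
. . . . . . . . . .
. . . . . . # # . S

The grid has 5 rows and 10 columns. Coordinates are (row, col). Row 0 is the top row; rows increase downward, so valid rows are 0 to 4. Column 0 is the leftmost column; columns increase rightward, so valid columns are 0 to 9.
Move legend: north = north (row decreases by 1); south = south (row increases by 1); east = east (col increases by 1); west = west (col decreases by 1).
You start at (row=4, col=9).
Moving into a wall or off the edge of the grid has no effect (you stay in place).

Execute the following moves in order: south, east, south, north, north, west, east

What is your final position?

Start: (row=4, col=9)
  south (south): blocked, stay at (row=4, col=9)
  east (east): blocked, stay at (row=4, col=9)
  south (south): blocked, stay at (row=4, col=9)
  north (north): (row=4, col=9) -> (row=3, col=9)
  north (north): (row=3, col=9) -> (row=2, col=9)
  west (west): blocked, stay at (row=2, col=9)
  east (east): blocked, stay at (row=2, col=9)
Final: (row=2, col=9)

Answer: Final position: (row=2, col=9)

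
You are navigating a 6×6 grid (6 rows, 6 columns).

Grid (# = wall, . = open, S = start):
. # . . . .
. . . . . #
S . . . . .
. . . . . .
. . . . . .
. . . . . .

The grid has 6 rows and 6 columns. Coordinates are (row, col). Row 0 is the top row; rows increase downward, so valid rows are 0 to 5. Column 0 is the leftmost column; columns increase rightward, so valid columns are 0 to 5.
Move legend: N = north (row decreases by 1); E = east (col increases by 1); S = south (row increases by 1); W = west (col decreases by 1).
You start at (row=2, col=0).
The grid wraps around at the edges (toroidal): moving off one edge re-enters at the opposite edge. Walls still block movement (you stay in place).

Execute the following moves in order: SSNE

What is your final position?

Start: (row=2, col=0)
  S (south): (row=2, col=0) -> (row=3, col=0)
  S (south): (row=3, col=0) -> (row=4, col=0)
  N (north): (row=4, col=0) -> (row=3, col=0)
  E (east): (row=3, col=0) -> (row=3, col=1)
Final: (row=3, col=1)

Answer: Final position: (row=3, col=1)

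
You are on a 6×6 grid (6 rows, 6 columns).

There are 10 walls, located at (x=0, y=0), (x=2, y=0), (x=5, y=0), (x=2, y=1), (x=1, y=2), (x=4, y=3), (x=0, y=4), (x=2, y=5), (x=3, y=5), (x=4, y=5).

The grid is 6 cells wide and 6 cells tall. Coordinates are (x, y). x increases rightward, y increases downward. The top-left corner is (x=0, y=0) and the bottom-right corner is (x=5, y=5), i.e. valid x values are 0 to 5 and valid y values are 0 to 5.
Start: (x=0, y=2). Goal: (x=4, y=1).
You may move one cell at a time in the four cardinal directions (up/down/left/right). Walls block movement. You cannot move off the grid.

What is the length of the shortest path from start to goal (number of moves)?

BFS from (x=0, y=2) until reaching (x=4, y=1):
  Distance 0: (x=0, y=2)
  Distance 1: (x=0, y=1), (x=0, y=3)
  Distance 2: (x=1, y=1), (x=1, y=3)
  Distance 3: (x=1, y=0), (x=2, y=3), (x=1, y=4)
  Distance 4: (x=2, y=2), (x=3, y=3), (x=2, y=4), (x=1, y=5)
  Distance 5: (x=3, y=2), (x=3, y=4), (x=0, y=5)
  Distance 6: (x=3, y=1), (x=4, y=2), (x=4, y=4)
  Distance 7: (x=3, y=0), (x=4, y=1), (x=5, y=2), (x=5, y=4)  <- goal reached here
One shortest path (7 moves): (x=0, y=2) -> (x=0, y=3) -> (x=1, y=3) -> (x=2, y=3) -> (x=3, y=3) -> (x=3, y=2) -> (x=4, y=2) -> (x=4, y=1)

Answer: Shortest path length: 7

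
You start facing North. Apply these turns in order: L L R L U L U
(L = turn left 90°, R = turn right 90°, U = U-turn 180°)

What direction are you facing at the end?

Start: North
  L (left (90° counter-clockwise)) -> West
  L (left (90° counter-clockwise)) -> South
  R (right (90° clockwise)) -> West
  L (left (90° counter-clockwise)) -> South
  U (U-turn (180°)) -> North
  L (left (90° counter-clockwise)) -> West
  U (U-turn (180°)) -> East
Final: East

Answer: Final heading: East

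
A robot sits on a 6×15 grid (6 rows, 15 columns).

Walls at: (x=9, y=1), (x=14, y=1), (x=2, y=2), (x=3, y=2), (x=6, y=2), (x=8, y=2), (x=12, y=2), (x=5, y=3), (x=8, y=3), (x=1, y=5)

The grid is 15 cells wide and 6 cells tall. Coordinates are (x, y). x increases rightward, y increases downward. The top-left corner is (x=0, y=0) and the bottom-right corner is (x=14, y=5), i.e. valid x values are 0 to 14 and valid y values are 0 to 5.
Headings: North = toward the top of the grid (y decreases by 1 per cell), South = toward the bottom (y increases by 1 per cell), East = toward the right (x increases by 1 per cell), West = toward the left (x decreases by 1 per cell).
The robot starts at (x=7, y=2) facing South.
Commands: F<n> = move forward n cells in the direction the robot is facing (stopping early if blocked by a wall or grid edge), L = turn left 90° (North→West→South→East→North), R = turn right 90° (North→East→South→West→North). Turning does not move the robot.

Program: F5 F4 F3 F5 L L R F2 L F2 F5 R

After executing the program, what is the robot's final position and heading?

Answer: Final position: (x=9, y=2), facing East

Derivation:
Start: (x=7, y=2), facing South
  F5: move forward 3/5 (blocked), now at (x=7, y=5)
  F4: move forward 0/4 (blocked), now at (x=7, y=5)
  F3: move forward 0/3 (blocked), now at (x=7, y=5)
  F5: move forward 0/5 (blocked), now at (x=7, y=5)
  L: turn left, now facing East
  L: turn left, now facing North
  R: turn right, now facing East
  F2: move forward 2, now at (x=9, y=5)
  L: turn left, now facing North
  F2: move forward 2, now at (x=9, y=3)
  F5: move forward 1/5 (blocked), now at (x=9, y=2)
  R: turn right, now facing East
Final: (x=9, y=2), facing East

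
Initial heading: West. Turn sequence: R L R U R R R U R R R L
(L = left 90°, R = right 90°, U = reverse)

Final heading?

Answer: Final heading: East

Derivation:
Start: West
  R (right (90° clockwise)) -> North
  L (left (90° counter-clockwise)) -> West
  R (right (90° clockwise)) -> North
  U (U-turn (180°)) -> South
  R (right (90° clockwise)) -> West
  R (right (90° clockwise)) -> North
  R (right (90° clockwise)) -> East
  U (U-turn (180°)) -> West
  R (right (90° clockwise)) -> North
  R (right (90° clockwise)) -> East
  R (right (90° clockwise)) -> South
  L (left (90° counter-clockwise)) -> East
Final: East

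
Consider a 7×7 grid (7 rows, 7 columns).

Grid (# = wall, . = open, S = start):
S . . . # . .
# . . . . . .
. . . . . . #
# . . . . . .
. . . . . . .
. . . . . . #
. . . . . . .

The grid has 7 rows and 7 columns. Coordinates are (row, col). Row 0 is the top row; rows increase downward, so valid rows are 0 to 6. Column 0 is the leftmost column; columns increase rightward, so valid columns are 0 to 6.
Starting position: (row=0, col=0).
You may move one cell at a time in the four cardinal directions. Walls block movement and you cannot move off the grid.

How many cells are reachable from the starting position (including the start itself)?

Answer: Reachable cells: 44

Derivation:
BFS flood-fill from (row=0, col=0):
  Distance 0: (row=0, col=0)
  Distance 1: (row=0, col=1)
  Distance 2: (row=0, col=2), (row=1, col=1)
  Distance 3: (row=0, col=3), (row=1, col=2), (row=2, col=1)
  Distance 4: (row=1, col=3), (row=2, col=0), (row=2, col=2), (row=3, col=1)
  Distance 5: (row=1, col=4), (row=2, col=3), (row=3, col=2), (row=4, col=1)
  Distance 6: (row=1, col=5), (row=2, col=4), (row=3, col=3), (row=4, col=0), (row=4, col=2), (row=5, col=1)
  Distance 7: (row=0, col=5), (row=1, col=6), (row=2, col=5), (row=3, col=4), (row=4, col=3), (row=5, col=0), (row=5, col=2), (row=6, col=1)
  Distance 8: (row=0, col=6), (row=3, col=5), (row=4, col=4), (row=5, col=3), (row=6, col=0), (row=6, col=2)
  Distance 9: (row=3, col=6), (row=4, col=5), (row=5, col=4), (row=6, col=3)
  Distance 10: (row=4, col=6), (row=5, col=5), (row=6, col=4)
  Distance 11: (row=6, col=5)
  Distance 12: (row=6, col=6)
Total reachable: 44 (grid has 44 open cells total)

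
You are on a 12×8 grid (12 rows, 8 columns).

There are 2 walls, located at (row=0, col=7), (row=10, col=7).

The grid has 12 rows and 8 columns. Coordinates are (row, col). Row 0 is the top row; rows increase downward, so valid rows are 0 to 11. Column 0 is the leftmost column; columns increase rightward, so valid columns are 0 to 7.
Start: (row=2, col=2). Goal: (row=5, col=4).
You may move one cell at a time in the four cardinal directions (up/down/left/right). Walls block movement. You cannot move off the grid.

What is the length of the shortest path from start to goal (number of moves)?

Answer: Shortest path length: 5

Derivation:
BFS from (row=2, col=2) until reaching (row=5, col=4):
  Distance 0: (row=2, col=2)
  Distance 1: (row=1, col=2), (row=2, col=1), (row=2, col=3), (row=3, col=2)
  Distance 2: (row=0, col=2), (row=1, col=1), (row=1, col=3), (row=2, col=0), (row=2, col=4), (row=3, col=1), (row=3, col=3), (row=4, col=2)
  Distance 3: (row=0, col=1), (row=0, col=3), (row=1, col=0), (row=1, col=4), (row=2, col=5), (row=3, col=0), (row=3, col=4), (row=4, col=1), (row=4, col=3), (row=5, col=2)
  Distance 4: (row=0, col=0), (row=0, col=4), (row=1, col=5), (row=2, col=6), (row=3, col=5), (row=4, col=0), (row=4, col=4), (row=5, col=1), (row=5, col=3), (row=6, col=2)
  Distance 5: (row=0, col=5), (row=1, col=6), (row=2, col=7), (row=3, col=6), (row=4, col=5), (row=5, col=0), (row=5, col=4), (row=6, col=1), (row=6, col=3), (row=7, col=2)  <- goal reached here
One shortest path (5 moves): (row=2, col=2) -> (row=2, col=3) -> (row=2, col=4) -> (row=3, col=4) -> (row=4, col=4) -> (row=5, col=4)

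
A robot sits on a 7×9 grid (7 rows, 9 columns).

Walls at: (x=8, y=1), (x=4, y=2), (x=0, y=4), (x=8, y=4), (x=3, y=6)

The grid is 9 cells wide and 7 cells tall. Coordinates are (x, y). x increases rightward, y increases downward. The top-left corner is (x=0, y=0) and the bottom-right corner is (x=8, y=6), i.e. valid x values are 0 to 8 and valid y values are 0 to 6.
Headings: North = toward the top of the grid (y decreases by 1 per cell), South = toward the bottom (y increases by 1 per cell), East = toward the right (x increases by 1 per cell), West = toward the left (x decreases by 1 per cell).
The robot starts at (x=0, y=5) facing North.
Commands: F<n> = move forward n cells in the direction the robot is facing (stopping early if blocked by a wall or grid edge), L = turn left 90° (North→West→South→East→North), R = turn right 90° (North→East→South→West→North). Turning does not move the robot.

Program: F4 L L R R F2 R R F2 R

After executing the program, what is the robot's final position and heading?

Start: (x=0, y=5), facing North
  F4: move forward 0/4 (blocked), now at (x=0, y=5)
  L: turn left, now facing West
  L: turn left, now facing South
  R: turn right, now facing West
  R: turn right, now facing North
  F2: move forward 0/2 (blocked), now at (x=0, y=5)
  R: turn right, now facing East
  R: turn right, now facing South
  F2: move forward 1/2 (blocked), now at (x=0, y=6)
  R: turn right, now facing West
Final: (x=0, y=6), facing West

Answer: Final position: (x=0, y=6), facing West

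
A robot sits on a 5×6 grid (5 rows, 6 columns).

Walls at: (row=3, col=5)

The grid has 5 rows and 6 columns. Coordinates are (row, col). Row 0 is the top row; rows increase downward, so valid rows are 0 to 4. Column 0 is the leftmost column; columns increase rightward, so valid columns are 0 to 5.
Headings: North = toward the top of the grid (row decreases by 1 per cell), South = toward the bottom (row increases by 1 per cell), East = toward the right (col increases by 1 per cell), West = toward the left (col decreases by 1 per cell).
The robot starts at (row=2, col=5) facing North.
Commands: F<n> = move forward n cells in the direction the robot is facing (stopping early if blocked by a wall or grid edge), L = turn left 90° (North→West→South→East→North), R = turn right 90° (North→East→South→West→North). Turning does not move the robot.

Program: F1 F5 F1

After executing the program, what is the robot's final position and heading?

Answer: Final position: (row=0, col=5), facing North

Derivation:
Start: (row=2, col=5), facing North
  F1: move forward 1, now at (row=1, col=5)
  F5: move forward 1/5 (blocked), now at (row=0, col=5)
  F1: move forward 0/1 (blocked), now at (row=0, col=5)
Final: (row=0, col=5), facing North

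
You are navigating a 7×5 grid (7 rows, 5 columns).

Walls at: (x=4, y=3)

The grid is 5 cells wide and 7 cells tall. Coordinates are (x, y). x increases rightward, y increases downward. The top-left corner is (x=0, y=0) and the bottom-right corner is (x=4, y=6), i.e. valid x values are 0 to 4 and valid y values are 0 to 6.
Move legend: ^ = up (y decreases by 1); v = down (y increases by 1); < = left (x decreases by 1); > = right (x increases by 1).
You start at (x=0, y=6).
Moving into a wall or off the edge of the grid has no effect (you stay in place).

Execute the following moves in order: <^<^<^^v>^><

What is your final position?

Start: (x=0, y=6)
  < (left): blocked, stay at (x=0, y=6)
  ^ (up): (x=0, y=6) -> (x=0, y=5)
  < (left): blocked, stay at (x=0, y=5)
  ^ (up): (x=0, y=5) -> (x=0, y=4)
  < (left): blocked, stay at (x=0, y=4)
  ^ (up): (x=0, y=4) -> (x=0, y=3)
  ^ (up): (x=0, y=3) -> (x=0, y=2)
  v (down): (x=0, y=2) -> (x=0, y=3)
  > (right): (x=0, y=3) -> (x=1, y=3)
  ^ (up): (x=1, y=3) -> (x=1, y=2)
  > (right): (x=1, y=2) -> (x=2, y=2)
  < (left): (x=2, y=2) -> (x=1, y=2)
Final: (x=1, y=2)

Answer: Final position: (x=1, y=2)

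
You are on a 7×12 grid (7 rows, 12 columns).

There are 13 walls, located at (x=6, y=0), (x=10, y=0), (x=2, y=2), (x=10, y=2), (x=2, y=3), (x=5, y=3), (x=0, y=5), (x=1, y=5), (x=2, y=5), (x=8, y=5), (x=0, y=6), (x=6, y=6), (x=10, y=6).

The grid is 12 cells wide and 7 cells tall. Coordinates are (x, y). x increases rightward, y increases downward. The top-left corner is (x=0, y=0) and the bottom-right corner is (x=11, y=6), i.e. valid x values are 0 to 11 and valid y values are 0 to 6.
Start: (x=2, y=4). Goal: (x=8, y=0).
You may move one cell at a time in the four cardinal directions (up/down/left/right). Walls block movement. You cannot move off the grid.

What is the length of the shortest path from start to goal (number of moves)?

BFS from (x=2, y=4) until reaching (x=8, y=0):
  Distance 0: (x=2, y=4)
  Distance 1: (x=1, y=4), (x=3, y=4)
  Distance 2: (x=1, y=3), (x=3, y=3), (x=0, y=4), (x=4, y=4), (x=3, y=5)
  Distance 3: (x=1, y=2), (x=3, y=2), (x=0, y=3), (x=4, y=3), (x=5, y=4), (x=4, y=5), (x=3, y=6)
  Distance 4: (x=1, y=1), (x=3, y=1), (x=0, y=2), (x=4, y=2), (x=6, y=4), (x=5, y=5), (x=2, y=6), (x=4, y=6)
  Distance 5: (x=1, y=0), (x=3, y=0), (x=0, y=1), (x=2, y=1), (x=4, y=1), (x=5, y=2), (x=6, y=3), (x=7, y=4), (x=6, y=5), (x=1, y=6), (x=5, y=6)
  Distance 6: (x=0, y=0), (x=2, y=0), (x=4, y=0), (x=5, y=1), (x=6, y=2), (x=7, y=3), (x=8, y=4), (x=7, y=5)
  Distance 7: (x=5, y=0), (x=6, y=1), (x=7, y=2), (x=8, y=3), (x=9, y=4), (x=7, y=6)
  Distance 8: (x=7, y=1), (x=8, y=2), (x=9, y=3), (x=10, y=4), (x=9, y=5), (x=8, y=6)
  Distance 9: (x=7, y=0), (x=8, y=1), (x=9, y=2), (x=10, y=3), (x=11, y=4), (x=10, y=5), (x=9, y=6)
  Distance 10: (x=8, y=0), (x=9, y=1), (x=11, y=3), (x=11, y=5)  <- goal reached here
One shortest path (10 moves): (x=2, y=4) -> (x=3, y=4) -> (x=4, y=4) -> (x=5, y=4) -> (x=6, y=4) -> (x=7, y=4) -> (x=8, y=4) -> (x=8, y=3) -> (x=8, y=2) -> (x=8, y=1) -> (x=8, y=0)

Answer: Shortest path length: 10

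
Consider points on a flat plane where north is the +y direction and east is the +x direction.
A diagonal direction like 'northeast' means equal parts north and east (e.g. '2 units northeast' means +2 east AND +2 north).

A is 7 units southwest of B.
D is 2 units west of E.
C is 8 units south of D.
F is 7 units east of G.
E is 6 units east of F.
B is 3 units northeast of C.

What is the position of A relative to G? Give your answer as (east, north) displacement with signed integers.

Answer: A is at (east=7, north=-12) relative to G.

Derivation:
Place G at the origin (east=0, north=0).
  F is 7 units east of G: delta (east=+7, north=+0); F at (east=7, north=0).
  E is 6 units east of F: delta (east=+6, north=+0); E at (east=13, north=0).
  D is 2 units west of E: delta (east=-2, north=+0); D at (east=11, north=0).
  C is 8 units south of D: delta (east=+0, north=-8); C at (east=11, north=-8).
  B is 3 units northeast of C: delta (east=+3, north=+3); B at (east=14, north=-5).
  A is 7 units southwest of B: delta (east=-7, north=-7); A at (east=7, north=-12).
Therefore A relative to G: (east=7, north=-12).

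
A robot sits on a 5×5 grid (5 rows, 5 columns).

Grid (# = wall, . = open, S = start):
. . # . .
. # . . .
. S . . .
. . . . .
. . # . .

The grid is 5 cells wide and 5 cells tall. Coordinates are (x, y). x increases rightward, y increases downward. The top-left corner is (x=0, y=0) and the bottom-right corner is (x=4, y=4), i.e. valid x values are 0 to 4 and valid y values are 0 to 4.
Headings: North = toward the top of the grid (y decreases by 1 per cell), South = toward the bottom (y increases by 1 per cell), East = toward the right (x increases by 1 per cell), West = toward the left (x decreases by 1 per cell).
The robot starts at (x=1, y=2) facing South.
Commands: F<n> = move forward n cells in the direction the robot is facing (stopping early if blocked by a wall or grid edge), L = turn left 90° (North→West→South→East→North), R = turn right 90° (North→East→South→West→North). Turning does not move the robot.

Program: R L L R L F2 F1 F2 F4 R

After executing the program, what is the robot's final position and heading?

Answer: Final position: (x=4, y=2), facing South

Derivation:
Start: (x=1, y=2), facing South
  R: turn right, now facing West
  L: turn left, now facing South
  L: turn left, now facing East
  R: turn right, now facing South
  L: turn left, now facing East
  F2: move forward 2, now at (x=3, y=2)
  F1: move forward 1, now at (x=4, y=2)
  F2: move forward 0/2 (blocked), now at (x=4, y=2)
  F4: move forward 0/4 (blocked), now at (x=4, y=2)
  R: turn right, now facing South
Final: (x=4, y=2), facing South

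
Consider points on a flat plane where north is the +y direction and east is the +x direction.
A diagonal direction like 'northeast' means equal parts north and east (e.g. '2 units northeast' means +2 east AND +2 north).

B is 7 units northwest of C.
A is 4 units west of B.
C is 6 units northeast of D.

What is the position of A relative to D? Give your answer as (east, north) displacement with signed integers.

Place D at the origin (east=0, north=0).
  C is 6 units northeast of D: delta (east=+6, north=+6); C at (east=6, north=6).
  B is 7 units northwest of C: delta (east=-7, north=+7); B at (east=-1, north=13).
  A is 4 units west of B: delta (east=-4, north=+0); A at (east=-5, north=13).
Therefore A relative to D: (east=-5, north=13).

Answer: A is at (east=-5, north=13) relative to D.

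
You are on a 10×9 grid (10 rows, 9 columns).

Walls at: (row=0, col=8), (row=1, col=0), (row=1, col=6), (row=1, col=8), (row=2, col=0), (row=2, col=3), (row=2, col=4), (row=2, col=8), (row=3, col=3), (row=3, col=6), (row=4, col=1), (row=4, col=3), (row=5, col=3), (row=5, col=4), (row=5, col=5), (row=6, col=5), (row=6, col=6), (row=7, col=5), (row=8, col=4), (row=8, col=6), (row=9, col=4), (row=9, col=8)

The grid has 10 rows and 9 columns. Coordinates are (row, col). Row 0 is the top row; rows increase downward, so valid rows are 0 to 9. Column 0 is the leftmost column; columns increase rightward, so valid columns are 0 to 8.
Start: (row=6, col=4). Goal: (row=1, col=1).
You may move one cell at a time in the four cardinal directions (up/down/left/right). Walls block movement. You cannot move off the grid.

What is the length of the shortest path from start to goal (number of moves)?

Answer: Shortest path length: 8

Derivation:
BFS from (row=6, col=4) until reaching (row=1, col=1):
  Distance 0: (row=6, col=4)
  Distance 1: (row=6, col=3), (row=7, col=4)
  Distance 2: (row=6, col=2), (row=7, col=3)
  Distance 3: (row=5, col=2), (row=6, col=1), (row=7, col=2), (row=8, col=3)
  Distance 4: (row=4, col=2), (row=5, col=1), (row=6, col=0), (row=7, col=1), (row=8, col=2), (row=9, col=3)
  Distance 5: (row=3, col=2), (row=5, col=0), (row=7, col=0), (row=8, col=1), (row=9, col=2)
  Distance 6: (row=2, col=2), (row=3, col=1), (row=4, col=0), (row=8, col=0), (row=9, col=1)
  Distance 7: (row=1, col=2), (row=2, col=1), (row=3, col=0), (row=9, col=0)
  Distance 8: (row=0, col=2), (row=1, col=1), (row=1, col=3)  <- goal reached here
One shortest path (8 moves): (row=6, col=4) -> (row=6, col=3) -> (row=6, col=2) -> (row=5, col=2) -> (row=4, col=2) -> (row=3, col=2) -> (row=3, col=1) -> (row=2, col=1) -> (row=1, col=1)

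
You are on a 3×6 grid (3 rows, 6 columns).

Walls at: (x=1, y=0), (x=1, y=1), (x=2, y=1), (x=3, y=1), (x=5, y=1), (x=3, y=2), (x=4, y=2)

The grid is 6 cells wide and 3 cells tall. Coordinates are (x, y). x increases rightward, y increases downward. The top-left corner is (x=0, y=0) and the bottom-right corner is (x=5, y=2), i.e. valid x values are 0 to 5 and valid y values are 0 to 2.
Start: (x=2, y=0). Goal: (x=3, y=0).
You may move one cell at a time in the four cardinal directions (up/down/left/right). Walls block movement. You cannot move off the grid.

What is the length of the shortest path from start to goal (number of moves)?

Answer: Shortest path length: 1

Derivation:
BFS from (x=2, y=0) until reaching (x=3, y=0):
  Distance 0: (x=2, y=0)
  Distance 1: (x=3, y=0)  <- goal reached here
One shortest path (1 moves): (x=2, y=0) -> (x=3, y=0)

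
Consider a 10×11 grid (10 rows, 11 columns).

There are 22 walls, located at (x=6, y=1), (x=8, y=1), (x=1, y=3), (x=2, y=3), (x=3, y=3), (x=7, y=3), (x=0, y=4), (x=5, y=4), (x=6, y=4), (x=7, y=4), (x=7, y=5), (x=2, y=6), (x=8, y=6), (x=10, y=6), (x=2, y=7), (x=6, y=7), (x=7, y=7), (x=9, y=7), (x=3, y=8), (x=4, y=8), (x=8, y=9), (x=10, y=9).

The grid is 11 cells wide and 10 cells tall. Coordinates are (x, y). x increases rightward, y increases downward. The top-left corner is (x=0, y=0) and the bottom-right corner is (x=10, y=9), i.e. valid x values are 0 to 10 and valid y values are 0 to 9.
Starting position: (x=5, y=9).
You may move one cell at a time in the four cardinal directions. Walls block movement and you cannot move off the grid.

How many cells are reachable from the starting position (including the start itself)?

Answer: Reachable cells: 88

Derivation:
BFS flood-fill from (x=5, y=9):
  Distance 0: (x=5, y=9)
  Distance 1: (x=5, y=8), (x=4, y=9), (x=6, y=9)
  Distance 2: (x=5, y=7), (x=6, y=8), (x=3, y=9), (x=7, y=9)
  Distance 3: (x=5, y=6), (x=4, y=7), (x=7, y=8), (x=2, y=9)
  Distance 4: (x=5, y=5), (x=4, y=6), (x=6, y=6), (x=3, y=7), (x=2, y=8), (x=8, y=8), (x=1, y=9)
  Distance 5: (x=4, y=5), (x=6, y=5), (x=3, y=6), (x=7, y=6), (x=8, y=7), (x=1, y=8), (x=9, y=8), (x=0, y=9)
  Distance 6: (x=4, y=4), (x=3, y=5), (x=1, y=7), (x=0, y=8), (x=10, y=8), (x=9, y=9)
  Distance 7: (x=4, y=3), (x=3, y=4), (x=2, y=5), (x=1, y=6), (x=0, y=7), (x=10, y=7)
  Distance 8: (x=4, y=2), (x=5, y=3), (x=2, y=4), (x=1, y=5), (x=0, y=6)
  Distance 9: (x=4, y=1), (x=3, y=2), (x=5, y=2), (x=6, y=3), (x=1, y=4), (x=0, y=5)
  Distance 10: (x=4, y=0), (x=3, y=1), (x=5, y=1), (x=2, y=2), (x=6, y=2)
  Distance 11: (x=3, y=0), (x=5, y=0), (x=2, y=1), (x=1, y=2), (x=7, y=2)
  Distance 12: (x=2, y=0), (x=6, y=0), (x=1, y=1), (x=7, y=1), (x=0, y=2), (x=8, y=2)
  Distance 13: (x=1, y=0), (x=7, y=0), (x=0, y=1), (x=9, y=2), (x=0, y=3), (x=8, y=3)
  Distance 14: (x=0, y=0), (x=8, y=0), (x=9, y=1), (x=10, y=2), (x=9, y=3), (x=8, y=4)
  Distance 15: (x=9, y=0), (x=10, y=1), (x=10, y=3), (x=9, y=4), (x=8, y=5)
  Distance 16: (x=10, y=0), (x=10, y=4), (x=9, y=5)
  Distance 17: (x=10, y=5), (x=9, y=6)
Total reachable: 88 (grid has 88 open cells total)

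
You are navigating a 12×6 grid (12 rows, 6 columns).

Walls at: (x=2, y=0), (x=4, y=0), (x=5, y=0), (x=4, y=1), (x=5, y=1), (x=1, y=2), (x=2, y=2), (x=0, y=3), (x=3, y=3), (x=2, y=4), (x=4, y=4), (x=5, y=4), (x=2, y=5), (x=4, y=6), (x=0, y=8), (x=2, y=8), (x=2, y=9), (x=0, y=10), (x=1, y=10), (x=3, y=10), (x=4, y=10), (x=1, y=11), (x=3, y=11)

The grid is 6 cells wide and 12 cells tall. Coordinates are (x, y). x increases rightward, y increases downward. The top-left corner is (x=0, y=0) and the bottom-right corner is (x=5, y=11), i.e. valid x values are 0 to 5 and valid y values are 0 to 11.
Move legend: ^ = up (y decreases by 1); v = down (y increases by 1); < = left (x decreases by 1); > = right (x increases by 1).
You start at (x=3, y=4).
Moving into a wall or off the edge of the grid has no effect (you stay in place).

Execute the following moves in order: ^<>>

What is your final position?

Start: (x=3, y=4)
  ^ (up): blocked, stay at (x=3, y=4)
  < (left): blocked, stay at (x=3, y=4)
  > (right): blocked, stay at (x=3, y=4)
  > (right): blocked, stay at (x=3, y=4)
Final: (x=3, y=4)

Answer: Final position: (x=3, y=4)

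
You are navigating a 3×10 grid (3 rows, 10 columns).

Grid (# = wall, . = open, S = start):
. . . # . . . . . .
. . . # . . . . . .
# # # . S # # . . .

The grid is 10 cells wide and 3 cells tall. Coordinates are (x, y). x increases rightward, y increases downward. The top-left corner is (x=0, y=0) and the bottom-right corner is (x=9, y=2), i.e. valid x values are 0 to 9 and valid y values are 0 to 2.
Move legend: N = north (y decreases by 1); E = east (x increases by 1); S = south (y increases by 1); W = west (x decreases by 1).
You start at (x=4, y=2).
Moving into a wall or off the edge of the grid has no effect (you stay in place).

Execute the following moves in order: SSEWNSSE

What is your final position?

Start: (x=4, y=2)
  S (south): blocked, stay at (x=4, y=2)
  S (south): blocked, stay at (x=4, y=2)
  E (east): blocked, stay at (x=4, y=2)
  W (west): (x=4, y=2) -> (x=3, y=2)
  N (north): blocked, stay at (x=3, y=2)
  S (south): blocked, stay at (x=3, y=2)
  S (south): blocked, stay at (x=3, y=2)
  E (east): (x=3, y=2) -> (x=4, y=2)
Final: (x=4, y=2)

Answer: Final position: (x=4, y=2)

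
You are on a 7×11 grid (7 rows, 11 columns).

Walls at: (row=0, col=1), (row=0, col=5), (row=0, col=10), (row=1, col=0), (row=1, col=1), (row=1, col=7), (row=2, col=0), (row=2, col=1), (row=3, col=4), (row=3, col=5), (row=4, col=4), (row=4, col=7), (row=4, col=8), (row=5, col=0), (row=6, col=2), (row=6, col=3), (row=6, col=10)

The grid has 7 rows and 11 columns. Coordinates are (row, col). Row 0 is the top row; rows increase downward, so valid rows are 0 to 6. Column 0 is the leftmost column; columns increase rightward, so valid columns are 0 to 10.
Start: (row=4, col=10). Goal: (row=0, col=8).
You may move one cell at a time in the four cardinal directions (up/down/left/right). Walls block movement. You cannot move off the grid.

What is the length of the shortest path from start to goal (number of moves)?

Answer: Shortest path length: 6

Derivation:
BFS from (row=4, col=10) until reaching (row=0, col=8):
  Distance 0: (row=4, col=10)
  Distance 1: (row=3, col=10), (row=4, col=9), (row=5, col=10)
  Distance 2: (row=2, col=10), (row=3, col=9), (row=5, col=9)
  Distance 3: (row=1, col=10), (row=2, col=9), (row=3, col=8), (row=5, col=8), (row=6, col=9)
  Distance 4: (row=1, col=9), (row=2, col=8), (row=3, col=7), (row=5, col=7), (row=6, col=8)
  Distance 5: (row=0, col=9), (row=1, col=8), (row=2, col=7), (row=3, col=6), (row=5, col=6), (row=6, col=7)
  Distance 6: (row=0, col=8), (row=2, col=6), (row=4, col=6), (row=5, col=5), (row=6, col=6)  <- goal reached here
One shortest path (6 moves): (row=4, col=10) -> (row=4, col=9) -> (row=3, col=9) -> (row=3, col=8) -> (row=2, col=8) -> (row=1, col=8) -> (row=0, col=8)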